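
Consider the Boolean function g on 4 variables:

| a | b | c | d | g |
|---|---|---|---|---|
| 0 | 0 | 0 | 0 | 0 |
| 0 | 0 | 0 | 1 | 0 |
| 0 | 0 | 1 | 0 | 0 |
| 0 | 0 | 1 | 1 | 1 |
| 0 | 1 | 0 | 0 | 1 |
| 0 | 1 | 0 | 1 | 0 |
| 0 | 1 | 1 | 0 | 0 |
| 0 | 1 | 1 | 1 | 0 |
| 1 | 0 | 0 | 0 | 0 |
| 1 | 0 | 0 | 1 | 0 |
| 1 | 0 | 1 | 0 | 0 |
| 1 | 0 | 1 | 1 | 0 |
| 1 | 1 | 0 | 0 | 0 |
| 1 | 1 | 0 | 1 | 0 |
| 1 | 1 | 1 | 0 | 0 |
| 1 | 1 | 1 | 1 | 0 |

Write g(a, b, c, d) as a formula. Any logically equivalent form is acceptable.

Collect the rows where g=1 — (0,0,1,1), (0,1,0,0) — and write one minterm per row: ¬a·¬b·c·d, ¬a·b·¬c·¬d. Their union (logical OR) reproduces the table exactly.

g(a, b, c, d) = (((not a and not b) and c) and d) or (((not a and b) and not c) and not d)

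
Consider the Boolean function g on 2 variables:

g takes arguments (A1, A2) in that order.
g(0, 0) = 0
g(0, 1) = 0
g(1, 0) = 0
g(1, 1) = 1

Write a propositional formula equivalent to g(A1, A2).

g(A1, A2) = A1 and A2

The output is 1 only when every input is 1 — the AND of all inputs.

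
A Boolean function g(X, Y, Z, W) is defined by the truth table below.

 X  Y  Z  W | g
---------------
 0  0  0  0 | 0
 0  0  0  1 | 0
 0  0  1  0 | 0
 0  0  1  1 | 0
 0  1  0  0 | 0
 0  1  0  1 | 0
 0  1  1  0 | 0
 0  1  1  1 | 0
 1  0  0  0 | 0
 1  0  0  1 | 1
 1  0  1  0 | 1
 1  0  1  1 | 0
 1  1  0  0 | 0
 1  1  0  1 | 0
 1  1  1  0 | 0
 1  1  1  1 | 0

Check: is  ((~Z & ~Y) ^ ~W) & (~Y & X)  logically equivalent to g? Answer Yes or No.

Evaluate ((~Z & ~Y) ^ ~W) & (~Y & X) on each row and compare to g:
  X=0, Y=0, Z=0, W=0: formula gives 0, g = 0 ✓
  X=0, Y=0, Z=0, W=1: formula gives 0, g = 0 ✓
  X=0, Y=0, Z=1, W=0: formula gives 0, g = 0 ✓
  X=0, Y=0, Z=1, W=1: formula gives 0, g = 0 ✓
  … (the remaining 12 rows also agree.)
No disagreement on any input; they are logically equivalent.

Yes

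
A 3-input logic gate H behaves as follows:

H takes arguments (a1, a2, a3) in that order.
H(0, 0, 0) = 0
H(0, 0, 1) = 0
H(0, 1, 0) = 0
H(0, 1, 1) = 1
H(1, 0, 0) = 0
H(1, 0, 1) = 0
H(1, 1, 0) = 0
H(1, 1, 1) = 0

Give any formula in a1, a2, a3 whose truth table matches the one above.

Only row (0,1,1) gives 1. That row's minterm ¬a1·a2·a3 is H directly.

H(a1, a2, a3) = (NOT a1 AND a2) AND a3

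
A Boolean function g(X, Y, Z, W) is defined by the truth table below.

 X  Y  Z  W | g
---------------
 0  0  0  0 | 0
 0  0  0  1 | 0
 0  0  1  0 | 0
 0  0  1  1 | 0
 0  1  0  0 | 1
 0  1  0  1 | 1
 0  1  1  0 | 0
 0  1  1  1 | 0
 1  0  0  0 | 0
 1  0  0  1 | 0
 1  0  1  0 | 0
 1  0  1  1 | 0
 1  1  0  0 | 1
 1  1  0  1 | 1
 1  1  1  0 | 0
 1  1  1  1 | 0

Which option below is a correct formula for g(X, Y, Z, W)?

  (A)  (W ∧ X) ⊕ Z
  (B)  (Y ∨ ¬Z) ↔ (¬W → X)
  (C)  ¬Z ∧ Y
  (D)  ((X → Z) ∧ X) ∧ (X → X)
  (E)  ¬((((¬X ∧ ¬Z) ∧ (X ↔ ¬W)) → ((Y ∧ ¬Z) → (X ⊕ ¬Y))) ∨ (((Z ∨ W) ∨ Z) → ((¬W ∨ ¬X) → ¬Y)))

(A): at (0,0,1,0) it gives 1, but g = 0 — eliminated.
(B): at (0,0,0,1) it gives 1, but g = 0 — eliminated.
(D): at (0,1,0,0) it gives 0, but g = 1 — eliminated.
(E): at (0,1,0,0) it gives 0, but g = 1 — eliminated.
Only (C) survives; checking it on all 16 rows confirms it matches g.

C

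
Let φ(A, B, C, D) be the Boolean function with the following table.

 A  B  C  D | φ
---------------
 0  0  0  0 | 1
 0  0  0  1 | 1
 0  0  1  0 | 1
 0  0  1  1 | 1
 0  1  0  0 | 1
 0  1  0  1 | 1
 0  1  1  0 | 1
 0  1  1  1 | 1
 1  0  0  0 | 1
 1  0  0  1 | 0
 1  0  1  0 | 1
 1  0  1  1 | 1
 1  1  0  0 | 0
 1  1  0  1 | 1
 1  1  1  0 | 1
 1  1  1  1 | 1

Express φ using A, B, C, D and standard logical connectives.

The 0-rows are (1,0,0,1), (1,1,0,0). Take each as a conjunction (A·¬B·¬C·D, A·B·¬C·¬D), form their disjunction, and complement — that gives a formula that is 1 everywhere φ is.

φ(A, B, C, D) = not ((((A and not B) and not C) and D) or (((A and B) and not C) and not D))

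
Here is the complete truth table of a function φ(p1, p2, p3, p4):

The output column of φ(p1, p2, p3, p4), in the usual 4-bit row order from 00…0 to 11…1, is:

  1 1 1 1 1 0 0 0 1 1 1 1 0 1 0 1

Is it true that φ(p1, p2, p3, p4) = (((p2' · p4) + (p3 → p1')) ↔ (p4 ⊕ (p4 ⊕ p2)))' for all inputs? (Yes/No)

No

Evaluate (((p2' · p4) + (p3 → p1')) ↔ (p4 ⊕ (p4 ⊕ p2)))' on each row and compare to φ:
  p1=0, p2=0, p3=0, p4=0: formula gives 1, φ = 1 ✓
  p1=0, p2=0, p3=0, p4=1: formula gives 1, φ = 1 ✓
  p1=0, p2=0, p3=1, p4=0: formula gives 1, φ = 1 ✓
  p1=0, p2=0, p3=1, p4=1: formula gives 1, φ = 1 ✓
  p1=0, p2=1, p3=0, p4=0: formula gives 0, but φ = 1 ✗
Since they disagree at (0,1,0,0), the expression is not a correct formula for φ.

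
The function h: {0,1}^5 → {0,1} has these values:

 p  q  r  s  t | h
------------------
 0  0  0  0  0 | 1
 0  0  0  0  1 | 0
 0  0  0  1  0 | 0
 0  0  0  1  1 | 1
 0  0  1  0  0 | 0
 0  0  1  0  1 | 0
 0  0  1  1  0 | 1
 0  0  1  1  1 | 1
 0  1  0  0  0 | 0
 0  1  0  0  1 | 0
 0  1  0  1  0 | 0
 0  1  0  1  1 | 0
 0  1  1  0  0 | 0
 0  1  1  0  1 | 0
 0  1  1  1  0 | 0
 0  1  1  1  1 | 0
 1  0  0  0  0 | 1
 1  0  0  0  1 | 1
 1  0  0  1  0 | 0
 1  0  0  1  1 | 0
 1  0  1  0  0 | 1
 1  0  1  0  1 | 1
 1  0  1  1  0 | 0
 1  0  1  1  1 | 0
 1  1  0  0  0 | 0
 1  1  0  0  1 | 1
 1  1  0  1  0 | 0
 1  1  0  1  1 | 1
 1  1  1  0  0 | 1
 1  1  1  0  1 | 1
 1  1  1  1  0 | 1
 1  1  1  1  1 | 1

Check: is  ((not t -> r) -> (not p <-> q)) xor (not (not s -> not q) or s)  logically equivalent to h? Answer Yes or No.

Test each input against both h and the formula:
  p=0, q=0, r=0, s=0, t=0: formula gives 1, h = 1 ✓
  p=0, q=0, r=0, s=0, t=1: formula gives 0, h = 0 ✓
  p=0, q=0, r=0, s=1, t=0: formula gives 0, h = 0 ✓
  p=0, q=0, r=0, s=1, t=1: formula gives 1, h = 1 ✓
  …and likewise for the remaining 28 rows.
No disagreement on any input; they are logically equivalent.

Yes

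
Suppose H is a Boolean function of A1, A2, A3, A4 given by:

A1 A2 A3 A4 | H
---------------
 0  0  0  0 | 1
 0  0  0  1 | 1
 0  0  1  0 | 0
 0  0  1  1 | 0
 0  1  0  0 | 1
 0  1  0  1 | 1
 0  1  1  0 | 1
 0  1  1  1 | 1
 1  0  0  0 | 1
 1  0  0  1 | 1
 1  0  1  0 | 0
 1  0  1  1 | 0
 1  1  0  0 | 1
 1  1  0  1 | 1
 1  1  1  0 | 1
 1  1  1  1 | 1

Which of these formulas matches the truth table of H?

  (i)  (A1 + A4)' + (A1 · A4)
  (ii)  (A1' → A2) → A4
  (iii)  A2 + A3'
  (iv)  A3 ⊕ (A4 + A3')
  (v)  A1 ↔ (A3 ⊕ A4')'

(i) fails at (0,0,0,1): the formula yields 0, H is 1.
(ii) fails at (0,0,1,0): the formula yields 1, H is 0.
(iv) fails at (0,0,1,0): the formula yields 1, H is 0.
(v) fails at (0,0,0,1): the formula yields 0, H is 1.
(iii) is the remaining candidate, and it agrees with H on all 16 inputs.

iii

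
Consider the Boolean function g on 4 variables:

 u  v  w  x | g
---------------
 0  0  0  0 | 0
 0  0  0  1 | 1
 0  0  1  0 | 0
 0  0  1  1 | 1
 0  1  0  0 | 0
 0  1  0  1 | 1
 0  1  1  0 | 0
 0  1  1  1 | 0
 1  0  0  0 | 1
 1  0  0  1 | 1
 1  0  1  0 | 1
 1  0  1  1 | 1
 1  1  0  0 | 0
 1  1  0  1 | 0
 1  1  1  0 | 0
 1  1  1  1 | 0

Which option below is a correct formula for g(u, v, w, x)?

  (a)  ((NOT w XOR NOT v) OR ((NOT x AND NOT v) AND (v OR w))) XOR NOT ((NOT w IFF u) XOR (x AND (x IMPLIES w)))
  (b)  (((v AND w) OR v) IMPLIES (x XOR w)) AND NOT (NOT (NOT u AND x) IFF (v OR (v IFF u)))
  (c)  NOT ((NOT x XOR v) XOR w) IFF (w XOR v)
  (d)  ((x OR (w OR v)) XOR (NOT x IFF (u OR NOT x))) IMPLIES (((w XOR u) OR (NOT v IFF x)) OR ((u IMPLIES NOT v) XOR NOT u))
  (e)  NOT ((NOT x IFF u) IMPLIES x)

b

(a) fails at (0,0,0,0): the formula yields 1, g is 0.
(c) fails at (0,0,0,0): the formula yields 1, g is 0.
(d) fails at (0,0,1,0): the formula yields 1, g is 0.
(e) fails at (0,0,0,1): the formula yields 0, g is 1.
Only (b) survives; checking it on all 16 rows confirms it matches g.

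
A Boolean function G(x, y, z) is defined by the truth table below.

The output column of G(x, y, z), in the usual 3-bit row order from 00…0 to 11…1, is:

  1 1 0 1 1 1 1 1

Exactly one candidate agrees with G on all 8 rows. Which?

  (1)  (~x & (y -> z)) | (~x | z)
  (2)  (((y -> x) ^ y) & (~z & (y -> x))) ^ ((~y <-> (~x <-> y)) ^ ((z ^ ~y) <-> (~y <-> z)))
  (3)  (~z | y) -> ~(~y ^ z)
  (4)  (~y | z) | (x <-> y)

(1) fails at (0,1,0): the formula yields 1, G is 0.
(2) fails at (0,0,1): the formula yields 0, G is 1.
(3) fails at (0,0,0): the formula yields 0, G is 1.
(4) is the remaining candidate, and it agrees with G on all 8 inputs.

4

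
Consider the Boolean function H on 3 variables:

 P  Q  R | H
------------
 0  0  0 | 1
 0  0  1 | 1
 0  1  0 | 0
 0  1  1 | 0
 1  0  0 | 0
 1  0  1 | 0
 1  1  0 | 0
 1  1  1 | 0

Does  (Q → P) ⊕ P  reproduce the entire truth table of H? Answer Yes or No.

Evaluate (Q → P) ⊕ P on each row and compare to H:
  P=0, Q=0, R=0: formula gives 1, H = 1 ✓
  P=0, Q=0, R=1: formula gives 1, H = 1 ✓
  P=0, Q=1, R=0: formula gives 0, H = 0 ✓
  P=0, Q=1, R=1: formula gives 0, H = 0 ✓
  P=1, Q=0, R=0: formula gives 0, H = 0 ✓
  … (the remaining 3 rows also agree.)
Every row agrees, so the formula is equivalent.

Yes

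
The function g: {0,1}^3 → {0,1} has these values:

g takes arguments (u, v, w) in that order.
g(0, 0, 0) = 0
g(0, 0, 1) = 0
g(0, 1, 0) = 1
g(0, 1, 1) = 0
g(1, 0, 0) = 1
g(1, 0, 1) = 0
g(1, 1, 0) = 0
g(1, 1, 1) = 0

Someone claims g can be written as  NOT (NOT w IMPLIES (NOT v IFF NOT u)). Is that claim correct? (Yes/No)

Check the formula against g row by row:
  u=0, v=0, w=0: formula gives 0, g = 0 ✓
  u=0, v=0, w=1: formula gives 0, g = 0 ✓
  u=0, v=1, w=0: formula gives 1, g = 1 ✓
  u=0, v=1, w=1: formula gives 0, g = 0 ✓
  u=1, v=0, w=0: formula gives 1, g = 1 ✓
  …and likewise for the remaining 3 rows.
Every row agrees, so the formula is equivalent.

Yes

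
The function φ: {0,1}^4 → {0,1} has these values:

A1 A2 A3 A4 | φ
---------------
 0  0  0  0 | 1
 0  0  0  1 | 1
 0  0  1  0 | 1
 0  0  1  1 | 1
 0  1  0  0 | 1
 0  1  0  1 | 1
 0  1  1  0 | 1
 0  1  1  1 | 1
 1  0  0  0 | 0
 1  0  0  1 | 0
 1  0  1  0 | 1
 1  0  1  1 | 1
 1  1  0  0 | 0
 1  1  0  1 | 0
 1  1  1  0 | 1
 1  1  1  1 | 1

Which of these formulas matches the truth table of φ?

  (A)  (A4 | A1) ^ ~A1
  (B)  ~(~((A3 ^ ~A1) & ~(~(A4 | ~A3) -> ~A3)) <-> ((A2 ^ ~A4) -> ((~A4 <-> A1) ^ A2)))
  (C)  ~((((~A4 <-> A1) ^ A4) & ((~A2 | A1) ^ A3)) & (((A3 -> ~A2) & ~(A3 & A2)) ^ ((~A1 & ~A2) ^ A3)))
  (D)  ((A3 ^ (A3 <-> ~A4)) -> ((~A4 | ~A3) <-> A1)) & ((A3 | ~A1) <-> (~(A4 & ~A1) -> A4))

C

(A) disagrees with φ on (0,0,0,1) (formula → 0, table → 1); rule it out.
(B) disagrees with φ on (0,0,0,1) (formula → 0, table → 1); rule it out.
(D) disagrees with φ on (0,0,0,0) (formula → 0, table → 1); rule it out.
That leaves (C). Evaluating it on every row reproduces the table of φ exactly.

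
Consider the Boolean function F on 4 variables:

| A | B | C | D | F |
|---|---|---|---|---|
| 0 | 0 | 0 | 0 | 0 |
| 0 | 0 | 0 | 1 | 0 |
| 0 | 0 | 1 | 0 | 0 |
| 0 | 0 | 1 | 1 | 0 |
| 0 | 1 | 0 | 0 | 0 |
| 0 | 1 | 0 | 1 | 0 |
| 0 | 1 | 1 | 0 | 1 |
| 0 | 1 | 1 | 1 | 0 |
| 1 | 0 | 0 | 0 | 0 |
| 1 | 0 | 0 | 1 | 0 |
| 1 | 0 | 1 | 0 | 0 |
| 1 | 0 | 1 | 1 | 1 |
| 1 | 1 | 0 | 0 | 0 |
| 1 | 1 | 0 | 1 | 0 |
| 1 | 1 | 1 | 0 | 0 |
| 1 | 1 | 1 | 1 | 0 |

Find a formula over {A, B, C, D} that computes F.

F(A, B, C, D) = (((not A and B) and C) and not D) or (((A and not B) and C) and D)

The 1-rows are (0,1,1,0), (1,0,1,1). Each contributes one minterm — ¬A·B·C·¬D; A·¬B·C·D — and their disjunction is a sum-of-products form of F.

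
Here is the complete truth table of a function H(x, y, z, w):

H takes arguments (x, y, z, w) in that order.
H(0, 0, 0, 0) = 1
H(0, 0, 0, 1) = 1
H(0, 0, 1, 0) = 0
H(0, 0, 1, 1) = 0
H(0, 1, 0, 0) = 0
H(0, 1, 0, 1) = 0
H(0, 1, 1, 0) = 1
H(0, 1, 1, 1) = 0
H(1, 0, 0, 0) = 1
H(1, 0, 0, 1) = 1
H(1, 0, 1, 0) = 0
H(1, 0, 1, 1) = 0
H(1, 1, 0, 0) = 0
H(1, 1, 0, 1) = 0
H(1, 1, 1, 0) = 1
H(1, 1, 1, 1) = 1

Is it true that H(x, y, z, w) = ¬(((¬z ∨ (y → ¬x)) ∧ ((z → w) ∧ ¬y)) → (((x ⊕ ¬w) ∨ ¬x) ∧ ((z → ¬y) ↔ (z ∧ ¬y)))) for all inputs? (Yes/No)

No

Evaluate ¬(((¬z ∨ (y → ¬x)) ∧ ((z → w) ∧ ¬y)) → (((x ⊕ ¬w) ∨ ¬x) ∧ ((z → ¬y) ↔ (z ∧ ¬y)))) on each row and compare to H:
  x=0, y=0, z=0, w=0: formula gives 1, H = 1 ✓
  x=0, y=0, z=0, w=1: formula gives 1, H = 1 ✓
  x=0, y=0, z=1, w=0: formula gives 0, H = 0 ✓
  x=0, y=0, z=1, w=1: formula gives 0, H = 0 ✓
  …
  x=0, y=1, z=1, w=0: formula gives 0, but H = 1 ✗
Since they disagree at (0,1,1,0), the expression is not a correct formula for H.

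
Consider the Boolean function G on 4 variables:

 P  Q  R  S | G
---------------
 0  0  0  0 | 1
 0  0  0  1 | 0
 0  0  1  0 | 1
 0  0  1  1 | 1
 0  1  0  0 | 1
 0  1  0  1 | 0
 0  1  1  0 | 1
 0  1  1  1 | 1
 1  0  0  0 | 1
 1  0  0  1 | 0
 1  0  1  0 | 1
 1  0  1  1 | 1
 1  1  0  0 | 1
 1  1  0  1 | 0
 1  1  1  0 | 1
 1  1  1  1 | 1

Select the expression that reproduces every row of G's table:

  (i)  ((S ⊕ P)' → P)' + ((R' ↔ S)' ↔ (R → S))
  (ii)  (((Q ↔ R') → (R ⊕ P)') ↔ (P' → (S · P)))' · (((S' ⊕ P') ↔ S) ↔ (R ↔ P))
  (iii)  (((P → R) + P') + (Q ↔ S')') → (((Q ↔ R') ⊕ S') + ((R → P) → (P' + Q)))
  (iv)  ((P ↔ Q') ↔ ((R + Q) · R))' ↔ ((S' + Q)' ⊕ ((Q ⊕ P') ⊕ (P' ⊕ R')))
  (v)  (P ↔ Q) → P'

(ii) disagrees with G on (0,0,0,1) (formula → 1, table → 0); rule it out.
(iii) disagrees with G on (0,0,0,1) (formula → 1, table → 0); rule it out.
(iv) disagrees with G on (0,0,0,0) (formula → 0, table → 1); rule it out.
(v) disagrees with G on (0,0,0,1) (formula → 1, table → 0); rule it out.
Only (i) survives; checking it on all 16 rows confirms it matches G.

i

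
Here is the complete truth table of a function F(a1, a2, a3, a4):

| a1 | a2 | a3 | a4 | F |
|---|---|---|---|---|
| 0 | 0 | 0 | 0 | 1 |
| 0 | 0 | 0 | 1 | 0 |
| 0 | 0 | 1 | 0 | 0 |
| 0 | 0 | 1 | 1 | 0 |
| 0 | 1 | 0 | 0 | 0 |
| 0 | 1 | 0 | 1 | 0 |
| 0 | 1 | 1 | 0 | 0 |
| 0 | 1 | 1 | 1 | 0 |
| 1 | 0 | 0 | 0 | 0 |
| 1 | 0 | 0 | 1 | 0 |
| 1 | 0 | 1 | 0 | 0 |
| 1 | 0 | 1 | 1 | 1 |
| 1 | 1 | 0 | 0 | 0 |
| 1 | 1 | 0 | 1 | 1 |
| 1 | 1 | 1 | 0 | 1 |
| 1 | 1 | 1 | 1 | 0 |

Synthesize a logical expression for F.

F(a1, a2, a3, a4) = (((((not a1 and not a2) and not a3) and not a4) or (((a1 and not a2) and a3) and a4)) or (((a1 and a2) and not a3) and a4)) or (((a1 and a2) and a3) and not a4)

F=1 on 4 inputs: (0,0,0,0), (1,0,1,1), (1,1,0,1), (1,1,1,0). Reading each as a conjunction of literals (¬a1·¬a2·¬a3·¬a4, a1·¬a2·a3·a4, a1·a2·¬a3·a4, a1·a2·a3·¬a4) and taking the OR gives the canonical DNF.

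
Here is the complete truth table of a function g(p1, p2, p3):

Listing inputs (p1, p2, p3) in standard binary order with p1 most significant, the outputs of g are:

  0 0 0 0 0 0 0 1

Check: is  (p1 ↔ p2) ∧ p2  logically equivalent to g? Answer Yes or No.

Check the formula against g row by row:
  p1=0, p2=0, p3=0: formula gives 0, g = 0 ✓
  p1=0, p2=0, p3=1: formula gives 0, g = 0 ✓
  p1=0, p2=1, p3=0: formula gives 0, g = 0 ✓
  p1=0, p2=1, p3=1: formula gives 0, g = 0 ✓
  p1=1, p2=0, p3=0: formula gives 0, g = 0 ✓
  …
  p1=1, p2=1, p3=0: formula gives 1, but g = 0 ✗
Row (1,1,0) is a counterexample, so the formula is not equivalent to g.

No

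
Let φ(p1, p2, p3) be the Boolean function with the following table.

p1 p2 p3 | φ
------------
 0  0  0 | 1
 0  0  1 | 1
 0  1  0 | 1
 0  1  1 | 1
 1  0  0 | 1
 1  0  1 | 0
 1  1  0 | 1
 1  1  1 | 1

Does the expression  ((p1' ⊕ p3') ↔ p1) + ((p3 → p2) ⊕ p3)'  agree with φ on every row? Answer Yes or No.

Check the formula against φ row by row:
  p1=0, p2=0, p3=0: formula gives 1, φ = 1 ✓
  p1=0, p2=0, p3=1: formula gives 0, but φ = 1 ✗
Row (0,0,1) is a counterexample, so the formula is not equivalent to φ.

No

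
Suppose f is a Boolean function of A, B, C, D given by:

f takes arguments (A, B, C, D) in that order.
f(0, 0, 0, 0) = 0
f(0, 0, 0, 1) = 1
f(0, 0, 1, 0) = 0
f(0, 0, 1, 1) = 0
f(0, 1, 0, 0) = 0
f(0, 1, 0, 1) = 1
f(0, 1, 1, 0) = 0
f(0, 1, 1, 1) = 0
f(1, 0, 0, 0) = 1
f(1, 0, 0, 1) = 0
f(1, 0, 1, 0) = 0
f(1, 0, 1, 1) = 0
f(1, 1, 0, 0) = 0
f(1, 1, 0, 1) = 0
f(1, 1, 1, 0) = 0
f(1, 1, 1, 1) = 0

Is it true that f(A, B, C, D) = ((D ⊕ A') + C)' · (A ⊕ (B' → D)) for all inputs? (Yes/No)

Evaluate ((D ⊕ A') + C)' · (A ⊕ (B' → D)) on each row and compare to f:
  A=0, B=0, C=0, D=0: formula gives 0, f = 0 ✓
  A=0, B=0, C=0, D=1: formula gives 1, f = 1 ✓
  A=0, B=0, C=1, D=0: formula gives 0, f = 0 ✓
  A=0, B=0, C=1, D=1: formula gives 0, f = 0 ✓
  … (the remaining 12 rows also agree.)
No disagreement on any input; they are logically equivalent.

Yes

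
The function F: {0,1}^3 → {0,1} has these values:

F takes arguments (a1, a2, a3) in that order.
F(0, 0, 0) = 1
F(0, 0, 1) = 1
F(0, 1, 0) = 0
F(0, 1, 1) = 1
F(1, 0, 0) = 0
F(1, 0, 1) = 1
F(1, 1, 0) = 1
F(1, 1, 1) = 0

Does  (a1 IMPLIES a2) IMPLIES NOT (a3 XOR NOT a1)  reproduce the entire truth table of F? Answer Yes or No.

Check the formula against F row by row:
  a1=0, a2=0, a3=0: formula gives 0, but F = 1 ✗
Row (0,0,0) is a counterexample, so the formula is not equivalent to F.

No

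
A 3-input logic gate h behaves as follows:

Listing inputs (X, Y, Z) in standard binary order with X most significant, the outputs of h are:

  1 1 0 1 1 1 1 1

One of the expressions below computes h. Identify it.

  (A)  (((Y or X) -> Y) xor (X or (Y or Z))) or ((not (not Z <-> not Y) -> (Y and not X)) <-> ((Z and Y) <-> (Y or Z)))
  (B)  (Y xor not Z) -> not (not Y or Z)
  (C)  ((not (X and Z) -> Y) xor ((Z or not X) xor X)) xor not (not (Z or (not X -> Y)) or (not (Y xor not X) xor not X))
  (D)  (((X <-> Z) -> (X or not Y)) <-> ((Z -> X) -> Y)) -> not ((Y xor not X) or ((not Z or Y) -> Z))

(B) fails at (0,0,0): the formula yields 0, h is 1.
(C) fails at (0,1,0): the formula yields 1, h is 0.
(D) fails at (0,0,1): the formula yields 0, h is 1.
(A) is the remaining candidate, and it agrees with h on all 8 inputs.

A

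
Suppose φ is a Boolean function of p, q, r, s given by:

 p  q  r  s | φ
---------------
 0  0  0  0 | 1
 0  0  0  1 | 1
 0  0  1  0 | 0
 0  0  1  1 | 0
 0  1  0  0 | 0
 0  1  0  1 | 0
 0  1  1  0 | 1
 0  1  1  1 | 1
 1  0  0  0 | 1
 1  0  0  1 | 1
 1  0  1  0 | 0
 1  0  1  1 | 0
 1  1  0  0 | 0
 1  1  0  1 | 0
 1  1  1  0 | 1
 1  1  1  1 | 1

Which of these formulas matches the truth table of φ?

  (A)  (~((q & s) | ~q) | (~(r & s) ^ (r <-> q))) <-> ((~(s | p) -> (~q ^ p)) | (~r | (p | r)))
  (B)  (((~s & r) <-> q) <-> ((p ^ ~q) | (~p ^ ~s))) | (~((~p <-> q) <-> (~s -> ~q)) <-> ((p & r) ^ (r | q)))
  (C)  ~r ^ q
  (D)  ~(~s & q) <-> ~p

C

(A) fails at (0,0,0,0): the formula yields 0, φ is 1.
(B) fails at (0,0,1,0): the formula yields 1, φ is 0.
(D) fails at (0,0,1,0): the formula yields 1, φ is 0.
Only (C) survives; checking it on all 16 rows confirms it matches φ.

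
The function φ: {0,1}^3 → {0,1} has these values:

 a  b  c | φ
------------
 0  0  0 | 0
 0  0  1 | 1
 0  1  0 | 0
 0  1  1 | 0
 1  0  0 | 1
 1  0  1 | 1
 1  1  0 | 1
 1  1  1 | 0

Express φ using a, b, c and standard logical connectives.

φ(a, b, c) = ((((NOT a AND NOT b) AND c) OR ((a AND NOT b) AND NOT c)) OR ((a AND NOT b) AND c)) OR ((a AND b) AND NOT c)

The 1-rows are (0,0,1), (1,0,0), (1,0,1), (1,1,0). Each contributes one minterm — ¬a·¬b·c; a·¬b·¬c; a·¬b·c; a·b·¬c — and their disjunction is a sum-of-products form of φ.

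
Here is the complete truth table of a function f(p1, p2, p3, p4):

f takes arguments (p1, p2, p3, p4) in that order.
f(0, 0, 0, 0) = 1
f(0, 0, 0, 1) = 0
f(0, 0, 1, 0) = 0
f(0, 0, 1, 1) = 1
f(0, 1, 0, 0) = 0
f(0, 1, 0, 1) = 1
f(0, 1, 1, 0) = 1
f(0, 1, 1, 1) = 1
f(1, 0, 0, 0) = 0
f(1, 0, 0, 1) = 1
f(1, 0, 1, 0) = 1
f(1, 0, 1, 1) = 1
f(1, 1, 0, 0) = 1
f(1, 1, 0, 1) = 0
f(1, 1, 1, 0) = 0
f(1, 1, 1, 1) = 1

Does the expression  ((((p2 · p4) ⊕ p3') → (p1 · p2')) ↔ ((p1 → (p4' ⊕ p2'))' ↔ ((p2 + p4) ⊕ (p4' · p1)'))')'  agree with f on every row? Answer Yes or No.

No

Test each input against both f and the formula:
  p1=0, p2=0, p3=0, p4=0: formula gives 1, f = 1 ✓
  p1=0, p2=0, p3=0, p4=1: formula gives 0, f = 0 ✓
  p1=0, p2=0, p3=1, p4=0: formula gives 0, f = 0 ✓
  p1=0, p2=0, p3=1, p4=1: formula gives 1, f = 1 ✓
  …
  p1=0, p2=1, p3=1, p4=1: formula gives 0, but f = 1 ✗
Row (0,1,1,1) is a counterexample, so the formula is not equivalent to f.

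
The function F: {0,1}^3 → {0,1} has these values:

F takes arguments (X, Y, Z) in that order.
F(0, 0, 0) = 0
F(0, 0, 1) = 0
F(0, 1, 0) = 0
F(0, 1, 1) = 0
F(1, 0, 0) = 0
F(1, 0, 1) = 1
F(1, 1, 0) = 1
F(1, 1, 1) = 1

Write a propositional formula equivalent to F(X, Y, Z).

F=1 on 3 inputs: (1,0,1), (1,1,0), (1,1,1). Reading each as a conjunction of literals (X·¬Y·Z, X·Y·¬Z, X·Y·Z) and taking the OR gives the canonical DNF.

F(X, Y, Z) = (((X · Y') · Z) + ((X · Y) · Z')) + ((X · Y) · Z)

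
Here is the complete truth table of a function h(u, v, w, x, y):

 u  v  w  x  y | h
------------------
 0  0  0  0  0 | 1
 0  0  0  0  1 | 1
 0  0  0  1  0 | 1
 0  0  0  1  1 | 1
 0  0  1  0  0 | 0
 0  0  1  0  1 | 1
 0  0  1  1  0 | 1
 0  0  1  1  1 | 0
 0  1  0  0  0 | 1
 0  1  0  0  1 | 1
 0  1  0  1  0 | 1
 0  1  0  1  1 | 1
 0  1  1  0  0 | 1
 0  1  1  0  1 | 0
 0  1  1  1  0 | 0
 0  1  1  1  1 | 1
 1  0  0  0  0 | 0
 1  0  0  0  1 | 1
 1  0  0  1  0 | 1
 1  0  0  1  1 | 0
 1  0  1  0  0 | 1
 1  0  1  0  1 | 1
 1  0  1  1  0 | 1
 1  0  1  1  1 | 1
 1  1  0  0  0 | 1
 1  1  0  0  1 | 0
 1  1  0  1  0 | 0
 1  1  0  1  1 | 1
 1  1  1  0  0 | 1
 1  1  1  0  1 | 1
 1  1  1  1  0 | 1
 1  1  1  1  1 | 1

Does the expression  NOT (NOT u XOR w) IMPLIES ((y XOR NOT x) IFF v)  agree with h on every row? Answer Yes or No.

Yes

Evaluate NOT (NOT u XOR w) IMPLIES ((y XOR NOT x) IFF v) on each row and compare to h:
  u=0, v=0, w=0, x=0, y=0: formula gives 1, h = 1 ✓
  u=0, v=0, w=0, x=0, y=1: formula gives 1, h = 1 ✓
  u=0, v=0, w=0, x=1, y=0: formula gives 1, h = 1 ✓
  u=0, v=0, w=0, x=1, y=1: formula gives 1, h = 1 ✓
  …and likewise for the remaining 28 rows.
No disagreement on any input; they are logically equivalent.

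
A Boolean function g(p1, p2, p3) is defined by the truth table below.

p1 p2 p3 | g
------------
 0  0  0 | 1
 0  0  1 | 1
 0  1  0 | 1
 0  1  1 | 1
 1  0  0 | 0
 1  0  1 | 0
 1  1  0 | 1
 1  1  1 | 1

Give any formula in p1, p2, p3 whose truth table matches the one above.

g(p1, p2, p3) = ¬(((p1 ∧ ¬p2) ∧ ¬p3) ∨ ((p1 ∧ ¬p2) ∧ p3))

The 0-rows are (1,0,0), (1,0,1). Take each as a conjunction (p1·¬p2·¬p3, p1·¬p2·p3), form their disjunction, and complement — that gives a formula that is 1 everywhere g is.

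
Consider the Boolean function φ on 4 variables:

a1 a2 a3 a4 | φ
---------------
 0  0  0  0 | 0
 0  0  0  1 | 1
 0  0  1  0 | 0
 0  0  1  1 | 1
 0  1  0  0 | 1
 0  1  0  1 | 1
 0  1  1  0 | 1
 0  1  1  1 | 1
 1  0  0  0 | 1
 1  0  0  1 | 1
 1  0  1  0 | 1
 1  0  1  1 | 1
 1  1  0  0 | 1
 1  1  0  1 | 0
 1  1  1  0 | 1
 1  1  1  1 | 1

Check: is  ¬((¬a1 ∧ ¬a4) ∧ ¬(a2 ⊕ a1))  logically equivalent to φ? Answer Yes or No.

Check the formula against φ row by row:
  a1=0, a2=0, a3=0, a4=0: formula gives 0, φ = 0 ✓
  a1=0, a2=0, a3=0, a4=1: formula gives 1, φ = 1 ✓
  a1=0, a2=0, a3=1, a4=0: formula gives 0, φ = 0 ✓
  a1=0, a2=0, a3=1, a4=1: formula gives 1, φ = 1 ✓
  …
  a1=1, a2=1, a3=0, a4=1: formula gives 1, but φ = 0 ✗
Row (1,1,0,1) is a counterexample, so the formula is not equivalent to φ.

No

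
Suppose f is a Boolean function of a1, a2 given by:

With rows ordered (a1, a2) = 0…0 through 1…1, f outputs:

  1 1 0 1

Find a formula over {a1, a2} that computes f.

f(a1, a2) = (a1 · a2')'

f is 0 on exactly one input, (1,0), whose minterm is a1·¬a2. So f is the negation of that single conjunction.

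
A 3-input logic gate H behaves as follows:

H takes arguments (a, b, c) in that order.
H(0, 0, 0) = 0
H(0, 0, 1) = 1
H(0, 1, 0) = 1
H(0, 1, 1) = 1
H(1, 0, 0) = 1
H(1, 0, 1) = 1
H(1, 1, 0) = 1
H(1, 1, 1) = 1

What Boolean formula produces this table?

The output is 1 whenever at least one input is 1 — the OR of all inputs.

H(a, b, c) = (a | b) | c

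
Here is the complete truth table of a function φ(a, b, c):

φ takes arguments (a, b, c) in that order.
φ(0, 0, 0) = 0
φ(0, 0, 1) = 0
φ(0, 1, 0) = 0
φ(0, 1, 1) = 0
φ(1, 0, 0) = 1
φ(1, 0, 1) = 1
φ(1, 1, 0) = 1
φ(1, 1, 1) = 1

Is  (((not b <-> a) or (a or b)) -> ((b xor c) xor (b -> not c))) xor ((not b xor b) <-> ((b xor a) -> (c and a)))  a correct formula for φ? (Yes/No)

Check the formula against φ row by row:
  a=0, b=0, c=0: formula gives 0, φ = 0 ✓
  a=0, b=0, c=1: formula gives 0, φ = 0 ✓
  a=0, b=1, c=0: formula gives 0, φ = 0 ✓
  a=0, b=1, c=1: formula gives 0, φ = 0 ✓
  a=1, b=0, c=0: formula gives 1, φ = 1 ✓
  … (the remaining 3 rows also agree.)
Every row agrees, so the formula is equivalent.

Yes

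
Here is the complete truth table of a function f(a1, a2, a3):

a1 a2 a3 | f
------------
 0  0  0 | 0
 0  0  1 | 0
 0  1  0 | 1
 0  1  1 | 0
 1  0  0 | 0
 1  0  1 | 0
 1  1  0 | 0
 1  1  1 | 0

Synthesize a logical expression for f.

f(a1, a2, a3) = (~a1 & a2) & ~a3

Only row (0,1,0) gives 1. That row's minterm ¬a1·a2·¬a3 is f directly.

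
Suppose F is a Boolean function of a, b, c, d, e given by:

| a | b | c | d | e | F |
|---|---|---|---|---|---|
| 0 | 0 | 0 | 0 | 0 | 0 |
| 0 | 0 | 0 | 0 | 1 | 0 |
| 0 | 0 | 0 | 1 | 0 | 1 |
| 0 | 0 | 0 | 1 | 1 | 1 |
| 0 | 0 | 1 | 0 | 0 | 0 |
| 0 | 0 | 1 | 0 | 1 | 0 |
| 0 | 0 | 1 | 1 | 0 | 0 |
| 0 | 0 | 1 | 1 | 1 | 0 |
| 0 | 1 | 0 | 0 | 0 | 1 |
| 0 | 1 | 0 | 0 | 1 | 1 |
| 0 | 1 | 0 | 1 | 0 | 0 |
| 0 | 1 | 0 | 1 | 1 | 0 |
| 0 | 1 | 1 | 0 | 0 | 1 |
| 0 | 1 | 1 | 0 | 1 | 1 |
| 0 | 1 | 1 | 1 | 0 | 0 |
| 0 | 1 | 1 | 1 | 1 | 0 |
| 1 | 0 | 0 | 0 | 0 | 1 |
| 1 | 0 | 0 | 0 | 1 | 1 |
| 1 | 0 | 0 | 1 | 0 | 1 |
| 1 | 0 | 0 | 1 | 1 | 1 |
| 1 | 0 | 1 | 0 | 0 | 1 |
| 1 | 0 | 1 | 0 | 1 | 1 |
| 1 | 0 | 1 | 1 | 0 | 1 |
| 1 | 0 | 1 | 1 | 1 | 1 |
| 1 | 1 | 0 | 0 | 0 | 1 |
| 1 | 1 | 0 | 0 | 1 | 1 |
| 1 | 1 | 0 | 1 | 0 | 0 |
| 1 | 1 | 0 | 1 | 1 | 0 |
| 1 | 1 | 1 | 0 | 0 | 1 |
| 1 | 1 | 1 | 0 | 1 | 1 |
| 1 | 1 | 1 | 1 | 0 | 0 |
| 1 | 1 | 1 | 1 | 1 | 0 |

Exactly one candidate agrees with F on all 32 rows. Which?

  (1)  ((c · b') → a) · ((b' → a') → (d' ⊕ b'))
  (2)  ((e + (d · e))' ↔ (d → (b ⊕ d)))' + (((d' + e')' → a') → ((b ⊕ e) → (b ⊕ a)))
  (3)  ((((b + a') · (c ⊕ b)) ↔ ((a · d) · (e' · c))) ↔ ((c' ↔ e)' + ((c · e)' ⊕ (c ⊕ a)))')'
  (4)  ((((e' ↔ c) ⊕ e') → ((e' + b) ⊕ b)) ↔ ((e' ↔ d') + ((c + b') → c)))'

(2) disagrees with F on (0,0,0,0,0) (formula → 1, table → 0); rule it out.
(3) disagrees with F on (0,0,0,0,0) (formula → 1, table → 0); rule it out.
(4) disagrees with F on (0,1,0,1,0) (formula → 1, table → 0); rule it out.
That leaves (1). Evaluating it on every row reproduces the table of F exactly.

1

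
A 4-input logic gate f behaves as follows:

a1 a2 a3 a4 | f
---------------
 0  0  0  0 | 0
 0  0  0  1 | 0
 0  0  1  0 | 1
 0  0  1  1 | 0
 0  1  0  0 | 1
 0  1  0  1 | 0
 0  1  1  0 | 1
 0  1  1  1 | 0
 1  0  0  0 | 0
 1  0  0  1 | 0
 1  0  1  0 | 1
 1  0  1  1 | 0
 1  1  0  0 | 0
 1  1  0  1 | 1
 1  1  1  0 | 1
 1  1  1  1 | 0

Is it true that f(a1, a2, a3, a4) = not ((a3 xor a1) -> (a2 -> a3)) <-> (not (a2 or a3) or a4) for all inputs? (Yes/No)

Yes

Check the formula against f row by row:
  a1=0, a2=0, a3=0, a4=0: formula gives 0, f = 0 ✓
  a1=0, a2=0, a3=0, a4=1: formula gives 0, f = 0 ✓
  a1=0, a2=0, a3=1, a4=0: formula gives 1, f = 1 ✓
  a1=0, a2=0, a3=1, a4=1: formula gives 0, f = 0 ✓
  … (the remaining 12 rows also agree.)
No disagreement on any input; they are logically equivalent.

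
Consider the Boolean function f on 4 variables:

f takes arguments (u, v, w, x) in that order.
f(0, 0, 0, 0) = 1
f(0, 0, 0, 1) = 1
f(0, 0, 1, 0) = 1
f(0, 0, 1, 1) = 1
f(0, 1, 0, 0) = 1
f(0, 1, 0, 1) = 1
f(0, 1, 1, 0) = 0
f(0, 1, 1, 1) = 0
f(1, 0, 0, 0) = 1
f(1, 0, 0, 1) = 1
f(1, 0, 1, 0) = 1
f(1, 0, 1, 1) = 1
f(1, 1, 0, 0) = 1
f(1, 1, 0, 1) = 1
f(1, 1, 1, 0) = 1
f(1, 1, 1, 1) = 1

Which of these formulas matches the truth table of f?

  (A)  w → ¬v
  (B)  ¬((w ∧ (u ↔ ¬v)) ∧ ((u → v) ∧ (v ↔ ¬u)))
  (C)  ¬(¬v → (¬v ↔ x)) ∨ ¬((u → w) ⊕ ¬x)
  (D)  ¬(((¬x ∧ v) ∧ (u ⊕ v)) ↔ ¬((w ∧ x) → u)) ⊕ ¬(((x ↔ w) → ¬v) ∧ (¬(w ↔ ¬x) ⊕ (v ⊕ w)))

B

(A): at (1,1,1,0) it gives 0, but f = 1 — eliminated.
(C): at (0,0,0,1) it gives 0, but f = 1 — eliminated.
(D): at (0,0,0,0) it gives 0, but f = 1 — eliminated.
(B) is the remaining candidate, and it agrees with f on all 16 inputs.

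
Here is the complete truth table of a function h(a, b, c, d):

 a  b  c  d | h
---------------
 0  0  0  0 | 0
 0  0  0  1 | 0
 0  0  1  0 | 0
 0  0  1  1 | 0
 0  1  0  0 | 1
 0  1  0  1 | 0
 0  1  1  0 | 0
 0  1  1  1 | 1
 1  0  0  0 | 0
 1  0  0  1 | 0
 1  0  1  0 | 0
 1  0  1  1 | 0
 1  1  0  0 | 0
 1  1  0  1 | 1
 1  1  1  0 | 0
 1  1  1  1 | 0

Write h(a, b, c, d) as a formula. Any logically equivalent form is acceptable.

h(a, b, c, d) = ((((not a and b) and not c) and not d) or (((not a and b) and c) and d)) or (((a and b) and not c) and d)

Collect the rows where h=1 — (0,1,0,0), (0,1,1,1), (1,1,0,1) — and write one minterm per row: ¬a·b·¬c·¬d, ¬a·b·c·d, a·b·¬c·d. Their union (logical OR) reproduces the table exactly.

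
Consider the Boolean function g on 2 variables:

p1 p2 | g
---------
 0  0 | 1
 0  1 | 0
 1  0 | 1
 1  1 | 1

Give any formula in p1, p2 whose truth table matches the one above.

g(p1, p2) = p2 → p1

This is p2 → p1 (false only at 0,1).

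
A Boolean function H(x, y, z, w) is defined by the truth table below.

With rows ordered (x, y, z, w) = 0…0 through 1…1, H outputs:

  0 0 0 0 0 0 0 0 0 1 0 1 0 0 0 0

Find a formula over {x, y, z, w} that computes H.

H(x, y, z, w) = (((x and not y) and not z) and w) or (((x and not y) and z) and w)

Collect the rows where H=1 — (1,0,0,1), (1,0,1,1) — and write one minterm per row: x·¬y·¬z·w, x·¬y·z·w. Their union (logical OR) reproduces the table exactly.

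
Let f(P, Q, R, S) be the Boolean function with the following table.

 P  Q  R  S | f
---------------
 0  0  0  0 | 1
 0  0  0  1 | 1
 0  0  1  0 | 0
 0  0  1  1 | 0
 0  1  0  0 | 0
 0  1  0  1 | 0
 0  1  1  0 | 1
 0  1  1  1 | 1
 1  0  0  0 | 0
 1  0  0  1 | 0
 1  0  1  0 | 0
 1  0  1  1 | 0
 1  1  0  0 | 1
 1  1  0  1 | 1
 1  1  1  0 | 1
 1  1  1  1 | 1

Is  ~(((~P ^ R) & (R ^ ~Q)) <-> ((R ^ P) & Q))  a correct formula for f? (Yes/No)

Yes

Evaluate ~(((~P ^ R) & (R ^ ~Q)) <-> ((R ^ P) & Q)) on each row and compare to f:
  P=0, Q=0, R=0, S=0: formula gives 1, f = 1 ✓
  P=0, Q=0, R=0, S=1: formula gives 1, f = 1 ✓
  P=0, Q=0, R=1, S=0: formula gives 0, f = 0 ✓
  P=0, Q=0, R=1, S=1: formula gives 0, f = 0 ✓
  … (the remaining 12 rows also agree.)
Every row agrees, so the formula is equivalent.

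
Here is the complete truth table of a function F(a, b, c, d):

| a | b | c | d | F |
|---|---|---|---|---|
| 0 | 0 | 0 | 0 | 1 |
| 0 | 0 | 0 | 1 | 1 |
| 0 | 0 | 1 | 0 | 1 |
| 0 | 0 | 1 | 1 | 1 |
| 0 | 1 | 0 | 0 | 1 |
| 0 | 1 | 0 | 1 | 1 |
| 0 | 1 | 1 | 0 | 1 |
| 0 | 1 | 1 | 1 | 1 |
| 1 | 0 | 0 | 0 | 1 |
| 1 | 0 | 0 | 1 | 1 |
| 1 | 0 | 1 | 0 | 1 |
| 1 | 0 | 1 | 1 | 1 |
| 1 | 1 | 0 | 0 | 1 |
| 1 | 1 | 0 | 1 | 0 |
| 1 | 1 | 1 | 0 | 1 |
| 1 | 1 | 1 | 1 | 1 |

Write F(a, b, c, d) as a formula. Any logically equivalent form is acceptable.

F(a, b, c, d) = (((a · b) · c') · d)'

Only row (1,1,0,1) gives 0. So F is 1 everywhere except there — the complement of the minterm a·b·¬c·d.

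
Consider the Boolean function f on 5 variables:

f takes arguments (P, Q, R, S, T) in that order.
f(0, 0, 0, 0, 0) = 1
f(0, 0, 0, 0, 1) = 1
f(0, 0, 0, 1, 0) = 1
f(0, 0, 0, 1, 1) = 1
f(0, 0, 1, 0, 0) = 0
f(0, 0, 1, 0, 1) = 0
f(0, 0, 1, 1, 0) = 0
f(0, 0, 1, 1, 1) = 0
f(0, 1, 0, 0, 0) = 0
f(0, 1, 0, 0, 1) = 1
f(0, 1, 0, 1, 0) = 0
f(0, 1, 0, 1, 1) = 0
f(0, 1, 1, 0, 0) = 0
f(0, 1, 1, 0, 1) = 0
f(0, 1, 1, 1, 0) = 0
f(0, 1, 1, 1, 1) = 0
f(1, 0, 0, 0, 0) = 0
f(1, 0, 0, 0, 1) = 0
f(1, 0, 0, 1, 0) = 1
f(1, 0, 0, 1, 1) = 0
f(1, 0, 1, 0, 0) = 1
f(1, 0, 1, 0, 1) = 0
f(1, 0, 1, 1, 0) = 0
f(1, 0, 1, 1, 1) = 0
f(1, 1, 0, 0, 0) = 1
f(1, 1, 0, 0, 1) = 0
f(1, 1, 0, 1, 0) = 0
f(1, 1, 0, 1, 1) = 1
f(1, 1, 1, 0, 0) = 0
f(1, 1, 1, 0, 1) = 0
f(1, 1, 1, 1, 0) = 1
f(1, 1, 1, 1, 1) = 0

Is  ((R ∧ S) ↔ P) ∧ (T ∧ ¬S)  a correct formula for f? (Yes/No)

No

Test each input against both f and the formula:
  P=0, Q=0, R=0, S=0, T=0: formula gives 0, but f = 1 ✗
A single disagreement suffices: at (0,0,0,0,0) they differ, so the formula does not compute f.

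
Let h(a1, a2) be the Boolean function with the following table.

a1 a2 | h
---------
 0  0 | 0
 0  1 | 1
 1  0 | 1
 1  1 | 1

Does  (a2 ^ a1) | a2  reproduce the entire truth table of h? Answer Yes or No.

Test each input against both h and the formula:
  a1=0, a2=0: formula gives 0, h = 0 ✓
  a1=0, a2=1: formula gives 1, h = 1 ✓
  a1=1, a2=0: formula gives 1, h = 1 ✓
  a1=1, a2=1: formula gives 1, h = 1 ✓
Every row agrees, so the formula is equivalent.

Yes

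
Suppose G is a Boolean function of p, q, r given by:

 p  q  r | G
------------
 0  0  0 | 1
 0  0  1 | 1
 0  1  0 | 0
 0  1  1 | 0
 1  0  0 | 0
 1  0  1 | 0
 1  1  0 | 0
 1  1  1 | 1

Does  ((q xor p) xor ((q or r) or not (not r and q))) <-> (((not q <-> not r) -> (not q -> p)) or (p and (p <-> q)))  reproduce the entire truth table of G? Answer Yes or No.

Evaluate ((q xor p) xor ((q or r) or not (not r and q))) <-> (((not q <-> not r) -> (not q -> p)) or (p and (p <-> q))) on each row and compare to G:
  p=0, q=0, r=0: formula gives 0, but G = 1 ✗
Since they disagree at (0,0,0), the expression is not a correct formula for G.

No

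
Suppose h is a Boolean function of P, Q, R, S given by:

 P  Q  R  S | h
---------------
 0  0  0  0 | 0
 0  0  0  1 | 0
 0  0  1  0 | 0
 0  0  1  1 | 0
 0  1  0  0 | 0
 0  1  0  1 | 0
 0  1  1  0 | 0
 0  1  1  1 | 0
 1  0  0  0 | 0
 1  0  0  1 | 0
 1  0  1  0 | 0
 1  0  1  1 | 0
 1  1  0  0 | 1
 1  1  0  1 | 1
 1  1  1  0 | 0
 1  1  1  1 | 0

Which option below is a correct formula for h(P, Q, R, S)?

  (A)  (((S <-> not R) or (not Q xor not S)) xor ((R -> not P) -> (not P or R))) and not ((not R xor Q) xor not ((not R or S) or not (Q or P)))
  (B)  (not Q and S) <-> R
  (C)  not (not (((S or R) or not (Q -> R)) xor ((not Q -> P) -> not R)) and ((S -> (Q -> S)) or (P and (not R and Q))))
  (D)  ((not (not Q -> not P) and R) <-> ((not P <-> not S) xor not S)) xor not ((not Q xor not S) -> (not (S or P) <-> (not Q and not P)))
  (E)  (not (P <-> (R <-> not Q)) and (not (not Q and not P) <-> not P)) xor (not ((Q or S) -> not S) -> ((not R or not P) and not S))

(B) disagrees with h on (0,0,0,0) (formula → 1, table → 0); rule it out.
(C) disagrees with h on (0,0,0,0) (formula → 1, table → 0); rule it out.
(D) disagrees with h on (0,0,0,0) (formula → 1, table → 0); rule it out.
(E) disagrees with h on (0,0,0,0) (formula → 1, table → 0); rule it out.
Only (A) survives; checking it on all 16 rows confirms it matches h.

A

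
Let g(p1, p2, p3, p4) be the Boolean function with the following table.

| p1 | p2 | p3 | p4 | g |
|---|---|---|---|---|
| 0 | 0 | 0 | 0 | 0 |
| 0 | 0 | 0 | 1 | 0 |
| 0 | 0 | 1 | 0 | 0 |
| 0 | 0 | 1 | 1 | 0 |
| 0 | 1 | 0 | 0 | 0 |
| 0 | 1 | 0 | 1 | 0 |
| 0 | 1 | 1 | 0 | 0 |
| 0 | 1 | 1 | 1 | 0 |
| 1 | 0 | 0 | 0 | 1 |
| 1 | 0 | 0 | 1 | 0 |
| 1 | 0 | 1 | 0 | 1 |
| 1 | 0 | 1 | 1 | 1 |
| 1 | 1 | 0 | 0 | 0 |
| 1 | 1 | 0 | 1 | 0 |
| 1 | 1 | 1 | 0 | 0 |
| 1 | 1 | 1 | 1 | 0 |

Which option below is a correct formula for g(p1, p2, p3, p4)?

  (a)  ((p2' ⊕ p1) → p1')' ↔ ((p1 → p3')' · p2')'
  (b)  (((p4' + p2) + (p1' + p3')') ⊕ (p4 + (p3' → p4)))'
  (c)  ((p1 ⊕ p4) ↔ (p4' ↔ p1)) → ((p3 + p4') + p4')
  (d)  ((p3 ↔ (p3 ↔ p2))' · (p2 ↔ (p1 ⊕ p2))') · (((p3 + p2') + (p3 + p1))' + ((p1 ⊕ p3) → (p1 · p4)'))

(a): at (1,0,0,0) it gives 0, but g = 1 — eliminated.
(b): at (0,0,1,0) it gives 1, but g = 0 — eliminated.
(c): at (0,0,0,0) it gives 1, but g = 0 — eliminated.
(d) is the remaining candidate, and it agrees with g on all 16 inputs.

d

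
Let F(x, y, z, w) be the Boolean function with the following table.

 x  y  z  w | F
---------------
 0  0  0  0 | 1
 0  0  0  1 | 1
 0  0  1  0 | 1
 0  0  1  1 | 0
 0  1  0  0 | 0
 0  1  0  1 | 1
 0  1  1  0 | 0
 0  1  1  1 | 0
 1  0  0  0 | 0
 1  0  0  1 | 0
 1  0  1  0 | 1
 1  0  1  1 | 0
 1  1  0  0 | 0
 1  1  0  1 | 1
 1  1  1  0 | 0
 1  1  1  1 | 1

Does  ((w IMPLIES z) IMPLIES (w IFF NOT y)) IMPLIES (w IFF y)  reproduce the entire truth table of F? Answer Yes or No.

Test each input against both F and the formula:
  x=0, y=0, z=0, w=0: formula gives 1, F = 1 ✓
  x=0, y=0, z=0, w=1: formula gives 0, but F = 1 ✗
Since they disagree at (0,0,0,1), the expression is not a correct formula for F.

No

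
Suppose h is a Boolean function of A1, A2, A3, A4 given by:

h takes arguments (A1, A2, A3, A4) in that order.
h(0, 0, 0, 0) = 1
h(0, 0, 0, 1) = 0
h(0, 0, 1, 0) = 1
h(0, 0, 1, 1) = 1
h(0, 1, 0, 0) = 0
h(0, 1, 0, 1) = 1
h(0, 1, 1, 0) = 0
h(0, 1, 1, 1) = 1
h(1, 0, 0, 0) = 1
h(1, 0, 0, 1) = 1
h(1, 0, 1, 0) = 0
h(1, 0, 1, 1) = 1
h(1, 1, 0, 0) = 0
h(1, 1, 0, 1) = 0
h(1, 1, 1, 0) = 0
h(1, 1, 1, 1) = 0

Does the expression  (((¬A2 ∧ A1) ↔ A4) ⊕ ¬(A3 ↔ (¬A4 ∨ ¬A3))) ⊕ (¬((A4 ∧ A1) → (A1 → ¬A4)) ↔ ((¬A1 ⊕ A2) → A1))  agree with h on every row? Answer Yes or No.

Check the formula against h row by row:
  A1=0, A2=0, A3=0, A4=0: formula gives 1, h = 1 ✓
  A1=0, A2=0, A3=0, A4=1: formula gives 0, h = 0 ✓
  A1=0, A2=0, A3=1, A4=0: formula gives 0, but h = 1 ✗
Since they disagree at (0,0,1,0), the expression is not a correct formula for h.

No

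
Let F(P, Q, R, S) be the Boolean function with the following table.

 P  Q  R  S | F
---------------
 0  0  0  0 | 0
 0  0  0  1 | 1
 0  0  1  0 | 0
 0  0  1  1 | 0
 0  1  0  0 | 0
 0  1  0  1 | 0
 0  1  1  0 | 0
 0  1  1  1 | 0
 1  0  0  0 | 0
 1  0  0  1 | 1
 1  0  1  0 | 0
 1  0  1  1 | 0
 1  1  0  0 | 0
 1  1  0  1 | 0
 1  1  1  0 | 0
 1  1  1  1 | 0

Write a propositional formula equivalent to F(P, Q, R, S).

F(P, Q, R, S) = (((P' · Q') · R') · S) + (((P · Q') · R') · S)

F=1 on 2 inputs: (0,0,0,1), (1,0,0,1). Reading each as a conjunction of literals (¬P·¬Q·¬R·S, P·¬Q·¬R·S) and taking the OR gives the canonical DNF.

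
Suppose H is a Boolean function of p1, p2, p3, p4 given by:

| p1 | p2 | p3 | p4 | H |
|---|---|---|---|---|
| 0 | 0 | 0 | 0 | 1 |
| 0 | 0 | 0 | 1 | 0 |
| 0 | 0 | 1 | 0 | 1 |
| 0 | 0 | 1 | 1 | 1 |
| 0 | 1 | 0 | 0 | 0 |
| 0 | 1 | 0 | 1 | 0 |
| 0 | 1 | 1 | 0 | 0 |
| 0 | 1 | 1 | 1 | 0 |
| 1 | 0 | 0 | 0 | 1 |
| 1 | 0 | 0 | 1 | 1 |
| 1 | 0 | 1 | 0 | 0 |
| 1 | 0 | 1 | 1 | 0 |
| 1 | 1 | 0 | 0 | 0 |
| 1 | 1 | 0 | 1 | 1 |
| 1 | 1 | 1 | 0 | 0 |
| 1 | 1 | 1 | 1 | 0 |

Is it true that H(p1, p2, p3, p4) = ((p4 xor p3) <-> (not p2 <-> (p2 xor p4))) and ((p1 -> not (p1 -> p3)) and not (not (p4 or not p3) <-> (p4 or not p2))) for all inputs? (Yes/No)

No

Check the formula against H row by row:
  p1=0, p2=0, p3=0, p4=0: formula gives 1, H = 1 ✓
  p1=0, p2=0, p3=0, p4=1: formula gives 1, but H = 0 ✗
Row (0,0,0,1) is a counterexample, so the formula is not equivalent to H.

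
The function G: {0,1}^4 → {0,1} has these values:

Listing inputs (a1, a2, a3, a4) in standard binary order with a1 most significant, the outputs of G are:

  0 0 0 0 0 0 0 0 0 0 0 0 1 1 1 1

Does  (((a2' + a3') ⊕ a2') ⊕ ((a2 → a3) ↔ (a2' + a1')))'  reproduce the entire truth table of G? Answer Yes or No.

Check the formula against G row by row:
  a1=0, a2=0, a3=0, a4=0: formula gives 0, G = 0 ✓
  a1=0, a2=0, a3=0, a4=1: formula gives 0, G = 0 ✓
  a1=0, a2=0, a3=1, a4=0: formula gives 0, G = 0 ✓
  a1=0, a2=0, a3=1, a4=1: formula gives 0, G = 0 ✓
  … (the remaining 12 rows also agree.)
No disagreement on any input; they are logically equivalent.

Yes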